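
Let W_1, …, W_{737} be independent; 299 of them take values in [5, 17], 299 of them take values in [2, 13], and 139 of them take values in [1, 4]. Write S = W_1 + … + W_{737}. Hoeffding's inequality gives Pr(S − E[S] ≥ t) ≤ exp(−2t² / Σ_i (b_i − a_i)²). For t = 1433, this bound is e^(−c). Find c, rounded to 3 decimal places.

51.027

Σ(b_i − a_i)² = 299·12² + 299·11² + 139·3² = 80486.
c = 2t² / 80486 = 2·1433² / 80486 = 51.0272.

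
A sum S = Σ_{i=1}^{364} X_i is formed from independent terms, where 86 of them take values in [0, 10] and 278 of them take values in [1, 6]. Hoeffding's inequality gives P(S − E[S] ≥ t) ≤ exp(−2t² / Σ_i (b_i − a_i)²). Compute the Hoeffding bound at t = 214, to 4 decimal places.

0.0028

Σ(b_i − a_i)² = 86·10² + 278·5² = 15550.
Exponent = 2·214² / 15550 = 5.89016.
Bound = exp(−5.89016) = 0.00277.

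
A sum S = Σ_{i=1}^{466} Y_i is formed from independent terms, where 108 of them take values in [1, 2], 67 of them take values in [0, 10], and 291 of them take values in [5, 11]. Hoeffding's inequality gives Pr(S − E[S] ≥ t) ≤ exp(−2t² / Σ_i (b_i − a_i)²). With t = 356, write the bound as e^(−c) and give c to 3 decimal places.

Σ(b_i − a_i)² = 108·1² + 67·10² + 291·6² = 17284.
c = 2t² / 17284 = 2·356² / 17284 = 14.6651.

14.665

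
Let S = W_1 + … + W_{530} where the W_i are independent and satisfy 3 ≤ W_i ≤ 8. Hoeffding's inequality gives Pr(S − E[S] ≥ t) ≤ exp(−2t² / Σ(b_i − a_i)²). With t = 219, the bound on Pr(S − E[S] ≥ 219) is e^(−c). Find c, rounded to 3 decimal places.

Σ(b_i − a_i)² = 530·(5)² = 13250.
c = 2t²/13250 = 2·219²/13250 = 7.2394.

7.239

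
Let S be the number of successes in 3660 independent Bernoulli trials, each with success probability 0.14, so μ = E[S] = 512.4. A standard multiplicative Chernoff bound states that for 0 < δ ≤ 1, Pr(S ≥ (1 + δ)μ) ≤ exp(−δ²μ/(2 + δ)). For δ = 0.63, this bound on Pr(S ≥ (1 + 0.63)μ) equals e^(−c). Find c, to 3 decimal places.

77.328

c = δ²μ/(2 + δ) = 0.63²·512.4/(2 + 0.63) = 77.3276.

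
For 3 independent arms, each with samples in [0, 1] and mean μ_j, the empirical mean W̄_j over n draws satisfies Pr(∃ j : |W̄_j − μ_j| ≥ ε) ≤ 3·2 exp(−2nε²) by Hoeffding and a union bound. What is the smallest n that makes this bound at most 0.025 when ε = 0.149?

Need 2·3·exp(−2nε²) ≤ 0.025, i.e. exp(−2nε²) ≤ 0.025/6.
So 2nε² ≥ ln(6/0.025) = 5.480639.
Hence n ≥ 5.480639/(2·0.149²) = 123.432.
The smallest integer n is 124.

124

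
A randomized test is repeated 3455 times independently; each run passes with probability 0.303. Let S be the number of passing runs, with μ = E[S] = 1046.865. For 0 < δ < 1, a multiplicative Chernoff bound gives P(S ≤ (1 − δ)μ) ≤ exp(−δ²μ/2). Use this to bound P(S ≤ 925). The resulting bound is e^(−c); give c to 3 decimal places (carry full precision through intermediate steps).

Write 925 = (1 − δ)μ, so δ = 1 − 925/1046.865 = 0.1164095…
Then the exponent is δ²μ/2 = (μ − 925)²/(2μ) = 7.093120.

7.093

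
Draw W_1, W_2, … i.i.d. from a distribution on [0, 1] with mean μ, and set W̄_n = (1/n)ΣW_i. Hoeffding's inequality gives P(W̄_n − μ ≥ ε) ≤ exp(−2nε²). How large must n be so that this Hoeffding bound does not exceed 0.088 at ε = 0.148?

Require exp(−2nε²) ≤ 0.088, i.e. 2nε² ≥ ln(1/0.088) = 2.430418.
So n ≥ 2.430418 / (2·0.148²) = 55.479.
The smallest integer n is 56.

56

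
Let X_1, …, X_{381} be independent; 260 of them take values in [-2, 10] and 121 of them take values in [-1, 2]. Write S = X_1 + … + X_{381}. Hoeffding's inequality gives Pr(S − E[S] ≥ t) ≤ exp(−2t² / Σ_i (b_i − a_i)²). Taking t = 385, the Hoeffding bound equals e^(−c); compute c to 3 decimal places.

7.694

Σ(b_i − a_i)² = 260·12² + 121·3² = 38529.
c = 2t² / 38529 = 2·385² / 38529 = 7.6942.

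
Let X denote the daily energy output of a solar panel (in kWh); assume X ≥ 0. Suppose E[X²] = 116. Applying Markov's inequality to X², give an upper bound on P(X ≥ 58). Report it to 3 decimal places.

Since X ≥ 0, the event {X ≥ 58} is the same as {X² ≥ 3364}.
Markov's inequality applied to X² gives P(X² ≥ 3364) ≤ E[X²]/3364 = 116/3364 = 0.0345.

0.034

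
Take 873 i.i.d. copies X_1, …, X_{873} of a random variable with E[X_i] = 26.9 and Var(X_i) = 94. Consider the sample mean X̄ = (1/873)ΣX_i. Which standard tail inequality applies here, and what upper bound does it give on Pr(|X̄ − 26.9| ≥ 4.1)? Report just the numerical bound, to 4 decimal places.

With mean and variance of each term known, Chebyshev's inequality bounds the deviation of the sum (or sample mean).
Var(X̄) = Var(X_i)/n = 94/873 = 0.10767.
Chebyshev: Pr(|X̄ − 26.9| ≥ 4.1) ≤ Var(X̄)/(4.1)² = 94/(873·4.1²) = 0.0064.

0.0064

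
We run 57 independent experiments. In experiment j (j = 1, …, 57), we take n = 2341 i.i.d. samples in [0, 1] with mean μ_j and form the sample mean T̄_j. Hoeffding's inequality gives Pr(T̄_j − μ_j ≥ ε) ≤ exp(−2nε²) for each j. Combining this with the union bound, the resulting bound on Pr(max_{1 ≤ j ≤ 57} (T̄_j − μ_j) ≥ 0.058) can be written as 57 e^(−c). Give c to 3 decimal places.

15.750

Union bound over the 57 events: Pr(max_{1 ≤ j ≤ 57} (T̄_j − μ_j) ≥ 0.058) ≤ 57·exp(−2nε²) = 57 exp(−2·2341·0.058²).
So c = 2·2341·0.058² = 15.7502.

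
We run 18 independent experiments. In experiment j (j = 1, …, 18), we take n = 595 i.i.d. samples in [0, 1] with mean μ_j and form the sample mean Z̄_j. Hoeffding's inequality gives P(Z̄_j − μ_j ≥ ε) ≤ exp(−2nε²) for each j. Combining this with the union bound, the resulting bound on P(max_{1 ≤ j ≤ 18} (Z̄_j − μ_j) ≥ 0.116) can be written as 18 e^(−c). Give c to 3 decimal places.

Union bound over the 18 events: P(max_{1 ≤ j ≤ 18} (Z̄_j − μ_j) ≥ 0.116) ≤ 18·exp(−2nε²) = 18 exp(−2·595·0.116²).
So c = 2·595·0.116² = 16.0126.

16.013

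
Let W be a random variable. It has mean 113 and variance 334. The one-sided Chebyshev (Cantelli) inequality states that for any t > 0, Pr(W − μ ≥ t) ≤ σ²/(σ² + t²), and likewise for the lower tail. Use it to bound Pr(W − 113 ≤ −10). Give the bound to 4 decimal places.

Here σ² = 334 and t = 10, so σ² + t² = 434.
Cantelli's bound: 334/434 = 0.7696.

0.7696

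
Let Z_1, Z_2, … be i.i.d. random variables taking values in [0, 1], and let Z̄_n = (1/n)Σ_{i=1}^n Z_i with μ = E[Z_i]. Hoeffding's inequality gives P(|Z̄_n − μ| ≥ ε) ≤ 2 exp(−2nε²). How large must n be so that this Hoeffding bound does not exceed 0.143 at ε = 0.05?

Require 2·exp(−2nε²) ≤ 0.143, i.e. 2nε² ≥ ln(2/0.143) = 2.638058.
So n ≥ 2.638058 / (2·0.05²) = 527.612.
The smallest integer n is 528.

528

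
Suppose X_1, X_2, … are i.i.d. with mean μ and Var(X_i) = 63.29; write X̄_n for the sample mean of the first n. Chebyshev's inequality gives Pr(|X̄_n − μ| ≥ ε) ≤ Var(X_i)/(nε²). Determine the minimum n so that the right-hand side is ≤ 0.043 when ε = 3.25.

140

Require 63.29/(n·3.25²) ≤ 0.043, i.e. n ≥ 63.29/(0.043·3.25²) = 139.348.
The smallest integer n is 140.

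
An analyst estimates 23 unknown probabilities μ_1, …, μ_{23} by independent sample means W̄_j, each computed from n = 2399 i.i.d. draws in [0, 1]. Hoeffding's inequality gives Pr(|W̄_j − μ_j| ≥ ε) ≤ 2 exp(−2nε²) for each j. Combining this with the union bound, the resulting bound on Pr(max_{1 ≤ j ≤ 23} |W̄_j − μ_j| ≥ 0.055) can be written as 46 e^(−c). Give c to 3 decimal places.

14.514

Union bound over the 23 events: Pr(max_{1 ≤ j ≤ 23} |W̄_j − μ_j| ≥ 0.055) ≤ 23·2·exp(−2nε²) = 46 exp(−2·2399·0.055²).
So c = 2·2399·0.055² = 14.5139.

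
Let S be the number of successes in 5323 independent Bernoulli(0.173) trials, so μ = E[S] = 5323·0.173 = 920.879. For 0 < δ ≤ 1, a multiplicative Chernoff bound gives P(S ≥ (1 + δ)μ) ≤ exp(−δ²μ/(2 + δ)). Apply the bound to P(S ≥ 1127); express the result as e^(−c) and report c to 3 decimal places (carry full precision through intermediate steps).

Write 1127 = (1 + δ)μ, so δ = 1127/920.879 − 1 = 0.2238307…
Then the exponent is δ²μ/(2 + δ) = (1127 − μ)² / (μ·(2 + δ)) = 20.746278.

20.746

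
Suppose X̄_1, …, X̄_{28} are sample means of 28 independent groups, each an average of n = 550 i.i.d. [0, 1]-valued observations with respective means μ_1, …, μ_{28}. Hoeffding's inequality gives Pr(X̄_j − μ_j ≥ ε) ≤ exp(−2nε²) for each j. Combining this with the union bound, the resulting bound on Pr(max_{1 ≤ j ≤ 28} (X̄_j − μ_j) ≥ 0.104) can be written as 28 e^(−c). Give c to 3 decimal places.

Union bound over the 28 events: Pr(max_{1 ≤ j ≤ 28} (X̄_j − μ_j) ≥ 0.104) ≤ 28·exp(−2nε²) = 28 exp(−2·550·0.104²).
So c = 2·550·0.104² = 11.8976.

11.898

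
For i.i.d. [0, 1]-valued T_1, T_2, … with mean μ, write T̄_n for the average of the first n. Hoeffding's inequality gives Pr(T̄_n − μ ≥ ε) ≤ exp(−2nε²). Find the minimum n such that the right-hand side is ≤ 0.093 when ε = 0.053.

423

Require exp(−2nε²) ≤ 0.093, i.e. 2nε² ≥ ln(1/0.093) = 2.375156.
So n ≥ 2.375156 / (2·0.053²) = 422.776.
The smallest integer n is 423.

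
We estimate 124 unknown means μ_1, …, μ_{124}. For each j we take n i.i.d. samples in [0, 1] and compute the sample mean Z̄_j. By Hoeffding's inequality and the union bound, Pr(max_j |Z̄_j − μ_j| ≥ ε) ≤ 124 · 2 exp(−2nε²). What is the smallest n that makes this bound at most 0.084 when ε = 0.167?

Need 2·124·exp(−2nε²) ≤ 0.084, i.e. exp(−2nε²) ≤ 0.084/248.
So 2nε² ≥ ln(248/0.084) = 7.990367.
Hence n ≥ 7.990367/(2·0.167²) = 143.253.
The smallest integer n is 144.

144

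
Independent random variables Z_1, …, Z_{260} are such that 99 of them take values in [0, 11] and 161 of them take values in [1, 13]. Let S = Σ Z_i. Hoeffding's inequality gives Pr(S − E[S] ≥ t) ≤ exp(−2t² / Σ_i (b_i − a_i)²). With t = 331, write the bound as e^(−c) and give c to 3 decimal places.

6.232

Σ(b_i − a_i)² = 99·11² + 161·12² = 35163.
c = 2t² / 35163 = 2·331² / 35163 = 6.2316.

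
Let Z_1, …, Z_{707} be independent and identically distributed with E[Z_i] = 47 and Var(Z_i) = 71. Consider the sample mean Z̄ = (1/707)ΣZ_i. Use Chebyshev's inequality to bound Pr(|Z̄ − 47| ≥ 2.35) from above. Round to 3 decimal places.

0.018

Var(Z̄) = Var(Z_i)/n = 71/707 = 0.10042.
Chebyshev: Pr(|Z̄ − 47| ≥ 2.35) ≤ Var(Z̄)/(2.35)² = 71/(707·2.35²) = 0.0182.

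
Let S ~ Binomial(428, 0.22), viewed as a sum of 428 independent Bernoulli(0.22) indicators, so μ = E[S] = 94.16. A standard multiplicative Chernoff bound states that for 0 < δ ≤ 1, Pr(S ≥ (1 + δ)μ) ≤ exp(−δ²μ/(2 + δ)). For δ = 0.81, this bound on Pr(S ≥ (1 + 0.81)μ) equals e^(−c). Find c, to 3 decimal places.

21.985

c = δ²μ/(2 + δ) = 0.81²·94.16/(2 + 0.81) = 21.9852.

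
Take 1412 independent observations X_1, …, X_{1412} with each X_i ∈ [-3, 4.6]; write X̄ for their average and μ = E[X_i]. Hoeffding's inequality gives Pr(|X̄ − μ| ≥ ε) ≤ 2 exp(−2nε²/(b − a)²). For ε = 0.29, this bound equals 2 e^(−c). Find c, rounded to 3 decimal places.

4.112

c = 2nε²/(b − a)² = 2·1412·0.29² / 7.6² = 4.1118.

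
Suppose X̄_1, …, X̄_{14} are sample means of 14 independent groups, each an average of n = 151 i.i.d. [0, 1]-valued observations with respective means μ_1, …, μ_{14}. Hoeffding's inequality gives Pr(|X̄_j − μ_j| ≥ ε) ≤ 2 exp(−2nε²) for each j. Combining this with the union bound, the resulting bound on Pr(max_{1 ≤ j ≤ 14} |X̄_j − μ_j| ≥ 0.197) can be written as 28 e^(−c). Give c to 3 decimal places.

11.720

Union bound over the 14 events: Pr(max_{1 ≤ j ≤ 14} |X̄_j − μ_j| ≥ 0.197) ≤ 14·2·exp(−2nε²) = 28 exp(−2·151·0.197²).
So c = 2·151·0.197² = 11.7203.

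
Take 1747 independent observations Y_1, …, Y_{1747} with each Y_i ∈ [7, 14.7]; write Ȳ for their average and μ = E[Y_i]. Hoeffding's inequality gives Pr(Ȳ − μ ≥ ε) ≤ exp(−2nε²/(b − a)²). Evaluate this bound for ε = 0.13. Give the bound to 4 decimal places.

Exponent: 2nε²/(b − a)² = 2·1747·0.13² / 7.7² = 0.99593.
Bound = exp(−0.99593) = 0.36938.

0.3694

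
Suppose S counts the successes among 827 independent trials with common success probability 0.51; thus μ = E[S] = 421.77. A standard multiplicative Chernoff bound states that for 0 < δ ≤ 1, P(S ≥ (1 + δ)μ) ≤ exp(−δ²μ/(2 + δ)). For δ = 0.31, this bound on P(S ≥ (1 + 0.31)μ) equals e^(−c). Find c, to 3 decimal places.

17.546

c = δ²μ/(2 + δ) = 0.31²·421.77/(2 + 0.31) = 17.5464.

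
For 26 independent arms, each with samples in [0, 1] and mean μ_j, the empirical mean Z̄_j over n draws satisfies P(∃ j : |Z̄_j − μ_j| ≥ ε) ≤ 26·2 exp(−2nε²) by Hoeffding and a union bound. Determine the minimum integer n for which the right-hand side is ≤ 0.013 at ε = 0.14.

212

Need 2·26·exp(−2nε²) ≤ 0.013, i.e. exp(−2nε²) ≤ 0.013/52.
So 2nε² ≥ ln(52/0.013) = 8.294050.
Hence n ≥ 8.294050/(2·0.14²) = 211.583.
The smallest integer n is 212.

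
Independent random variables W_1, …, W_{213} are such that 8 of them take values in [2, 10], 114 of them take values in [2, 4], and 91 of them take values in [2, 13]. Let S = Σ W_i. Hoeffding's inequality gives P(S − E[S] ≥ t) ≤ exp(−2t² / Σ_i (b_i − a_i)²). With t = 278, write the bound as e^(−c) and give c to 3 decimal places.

Σ(b_i − a_i)² = 8·8² + 114·2² + 91·11² = 11979.
c = 2t² / 11979 = 2·278² / 11979 = 12.9032.

12.903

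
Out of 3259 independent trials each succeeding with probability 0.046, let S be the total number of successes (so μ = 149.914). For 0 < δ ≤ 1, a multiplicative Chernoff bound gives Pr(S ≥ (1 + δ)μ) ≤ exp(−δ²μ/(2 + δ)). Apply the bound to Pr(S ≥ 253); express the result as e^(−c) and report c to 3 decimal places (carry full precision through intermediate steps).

Write 253 = (1 + δ)μ, so δ = 253/149.914 − 1 = 0.6876342…
Then the exponent is δ²μ/(2 + δ) = (253 − μ)² / (μ·(2 + δ)) = 26.374669.

26.375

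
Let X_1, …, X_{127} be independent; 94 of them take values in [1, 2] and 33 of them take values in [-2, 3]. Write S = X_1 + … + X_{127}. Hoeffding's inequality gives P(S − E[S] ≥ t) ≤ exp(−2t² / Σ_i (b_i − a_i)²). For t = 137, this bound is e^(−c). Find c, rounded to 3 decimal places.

40.847

Σ(b_i − a_i)² = 94·1² + 33·5² = 919.
c = 2t² / 919 = 2·137² / 919 = 40.8466.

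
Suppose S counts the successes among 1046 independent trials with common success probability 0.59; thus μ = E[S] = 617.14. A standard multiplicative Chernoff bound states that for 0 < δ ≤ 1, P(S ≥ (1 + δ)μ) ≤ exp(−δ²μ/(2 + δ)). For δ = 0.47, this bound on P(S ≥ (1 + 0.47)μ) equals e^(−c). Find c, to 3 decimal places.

55.193

c = δ²μ/(2 + δ) = 0.47²·617.14/(2 + 0.47) = 55.1928.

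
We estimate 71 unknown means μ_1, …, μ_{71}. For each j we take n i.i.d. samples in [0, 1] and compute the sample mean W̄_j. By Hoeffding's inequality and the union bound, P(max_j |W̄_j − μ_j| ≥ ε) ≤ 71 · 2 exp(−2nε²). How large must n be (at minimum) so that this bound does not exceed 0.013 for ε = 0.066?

1068

Need 2·71·exp(−2nε²) ≤ 0.013, i.e. exp(−2nε²) ≤ 0.013/142.
So 2nε² ≥ ln(142/0.013) = 9.298633.
Hence n ≥ 9.298633/(2·0.066²) = 1067.336.
The smallest integer n is 1068.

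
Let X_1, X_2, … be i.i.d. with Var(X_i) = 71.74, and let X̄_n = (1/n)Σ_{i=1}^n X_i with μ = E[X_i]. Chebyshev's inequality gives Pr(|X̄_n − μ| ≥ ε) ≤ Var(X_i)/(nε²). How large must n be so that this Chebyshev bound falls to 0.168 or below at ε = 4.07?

Require 71.74/(n·4.07²) ≤ 0.168, i.e. n ≥ 71.74/(0.168·4.07²) = 25.779.
The smallest integer n is 26.

26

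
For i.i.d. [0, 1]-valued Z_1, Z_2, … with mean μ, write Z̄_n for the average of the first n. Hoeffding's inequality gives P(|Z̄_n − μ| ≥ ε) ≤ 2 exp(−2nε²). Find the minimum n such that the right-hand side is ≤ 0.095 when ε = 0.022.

3148

Require 2·exp(−2nε²) ≤ 0.095, i.e. 2nε² ≥ ln(2/0.095) = 3.047026.
So n ≥ 3.047026 / (2·0.022²) = 3147.754.
The smallest integer n is 3148.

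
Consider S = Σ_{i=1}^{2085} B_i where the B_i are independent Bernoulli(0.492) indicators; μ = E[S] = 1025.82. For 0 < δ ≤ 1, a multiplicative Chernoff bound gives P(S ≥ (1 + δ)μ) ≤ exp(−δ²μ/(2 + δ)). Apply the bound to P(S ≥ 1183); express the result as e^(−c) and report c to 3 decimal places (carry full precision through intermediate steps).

11.185

Write 1183 = (1 + δ)μ, so δ = 1183/1025.82 − 1 = 0.1532238…
Then the exponent is δ²μ/(2 + δ) = (1183 − μ)² / (μ·(2 + δ)) = 11.184955.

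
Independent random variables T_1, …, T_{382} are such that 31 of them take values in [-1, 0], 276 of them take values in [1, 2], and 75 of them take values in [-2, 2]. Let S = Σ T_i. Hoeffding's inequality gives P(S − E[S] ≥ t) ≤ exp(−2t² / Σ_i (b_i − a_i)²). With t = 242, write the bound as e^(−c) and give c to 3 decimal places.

77.723

Σ(b_i − a_i)² = 31·1² + 276·1² + 75·4² = 1507.
c = 2t² / 1507 = 2·242² / 1507 = 77.7226.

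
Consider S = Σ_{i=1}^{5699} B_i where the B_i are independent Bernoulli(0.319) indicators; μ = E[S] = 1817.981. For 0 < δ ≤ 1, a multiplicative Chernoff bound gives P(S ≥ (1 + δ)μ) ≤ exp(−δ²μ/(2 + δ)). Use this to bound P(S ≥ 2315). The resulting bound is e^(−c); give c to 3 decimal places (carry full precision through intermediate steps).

Write 2315 = (1 + δ)μ, so δ = 2315/1817.981 − 1 = 0.2733906…
Then the exponent is δ²μ/(2 + δ) = (2315 − μ)² / (μ·(2 + δ)) = 59.769906.

59.770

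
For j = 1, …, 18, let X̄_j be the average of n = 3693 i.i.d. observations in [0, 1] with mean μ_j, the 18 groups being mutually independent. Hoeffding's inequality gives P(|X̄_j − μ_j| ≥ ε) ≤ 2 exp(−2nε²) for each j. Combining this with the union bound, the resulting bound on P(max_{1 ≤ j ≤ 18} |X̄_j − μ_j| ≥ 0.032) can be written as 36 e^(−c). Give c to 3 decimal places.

Union bound over the 18 events: P(max_{1 ≤ j ≤ 18} |X̄_j − μ_j| ≥ 0.032) ≤ 18·2·exp(−2nε²) = 36 exp(−2·3693·0.032²).
So c = 2·3693·0.032² = 7.5633.

7.563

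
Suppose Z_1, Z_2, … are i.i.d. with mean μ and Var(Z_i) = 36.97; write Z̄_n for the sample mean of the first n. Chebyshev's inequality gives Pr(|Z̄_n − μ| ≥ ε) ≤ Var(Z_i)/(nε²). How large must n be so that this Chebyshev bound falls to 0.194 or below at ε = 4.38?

10

Require 36.97/(n·4.38²) ≤ 0.194, i.e. n ≥ 36.97/(0.194·4.38²) = 9.933.
The smallest integer n is 10.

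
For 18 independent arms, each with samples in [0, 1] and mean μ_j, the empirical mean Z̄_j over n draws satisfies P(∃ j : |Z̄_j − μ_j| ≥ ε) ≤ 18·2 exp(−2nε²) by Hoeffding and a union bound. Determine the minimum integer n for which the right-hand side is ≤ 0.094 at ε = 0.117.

Need 2·18·exp(−2nε²) ≤ 0.094, i.e. exp(−2nε²) ≤ 0.094/36.
So 2nε² ≥ ln(36/0.094) = 5.947979.
Hence n ≥ 5.947979/(2·0.117²) = 217.254.
The smallest integer n is 218.

218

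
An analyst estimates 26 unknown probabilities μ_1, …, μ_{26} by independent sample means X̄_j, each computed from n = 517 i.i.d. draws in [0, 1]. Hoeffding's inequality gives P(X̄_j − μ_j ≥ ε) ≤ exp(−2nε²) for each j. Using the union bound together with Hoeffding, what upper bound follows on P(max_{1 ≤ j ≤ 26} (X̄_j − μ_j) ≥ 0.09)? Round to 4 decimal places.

Per-experiment Hoeffding bound: exp(−2·517·0.09²) = exp(−8.37540) = 0.00023047.
Union bound over 26 events: 26·0.00023047 = 0.00599.

0.0060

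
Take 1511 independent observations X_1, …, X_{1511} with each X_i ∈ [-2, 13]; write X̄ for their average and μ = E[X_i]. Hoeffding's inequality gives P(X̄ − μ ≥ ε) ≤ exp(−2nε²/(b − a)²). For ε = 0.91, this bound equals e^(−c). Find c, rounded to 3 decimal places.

c = 2nε²/(b − a)² = 2·1511·0.91² / 15² = 11.1223.

11.122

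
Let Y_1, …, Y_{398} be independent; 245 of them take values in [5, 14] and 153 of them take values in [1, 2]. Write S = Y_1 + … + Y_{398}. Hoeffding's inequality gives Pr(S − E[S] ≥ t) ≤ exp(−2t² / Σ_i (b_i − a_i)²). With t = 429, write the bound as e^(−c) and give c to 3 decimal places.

18.406

Σ(b_i − a_i)² = 245·9² + 153·1² = 19998.
c = 2t² / 19998 = 2·429² / 19998 = 18.4059.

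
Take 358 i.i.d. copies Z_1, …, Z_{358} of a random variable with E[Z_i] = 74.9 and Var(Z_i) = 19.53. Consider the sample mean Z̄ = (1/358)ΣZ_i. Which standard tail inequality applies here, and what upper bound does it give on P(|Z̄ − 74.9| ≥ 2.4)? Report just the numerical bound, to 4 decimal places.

With mean and variance of each term known, Chebyshev's inequality bounds the deviation of the sum (or sample mean).
Var(Z̄) = Var(Z_i)/n = 19.53/358 = 0.054553.
Chebyshev: P(|Z̄ − 74.9| ≥ 2.4) ≤ Var(Z̄)/(2.4)² = 19.53/(358·2.4²) = 0.0095.

0.0095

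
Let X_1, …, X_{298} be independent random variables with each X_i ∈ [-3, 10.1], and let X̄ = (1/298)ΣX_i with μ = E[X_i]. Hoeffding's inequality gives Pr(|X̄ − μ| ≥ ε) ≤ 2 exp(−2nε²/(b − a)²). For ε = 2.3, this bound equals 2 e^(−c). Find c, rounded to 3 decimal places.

c = 2nε²/(b − a)² = 2·298·2.3² / 13.1² = 18.3721.

18.372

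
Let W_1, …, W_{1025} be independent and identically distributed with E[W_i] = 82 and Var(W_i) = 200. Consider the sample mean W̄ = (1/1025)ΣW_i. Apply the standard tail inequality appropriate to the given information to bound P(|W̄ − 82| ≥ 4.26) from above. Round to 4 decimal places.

With mean and variance of each term known, Chebyshev's inequality bounds the deviation of the sum (or sample mean).
Var(W̄) = Var(W_i)/n = 200/1025 = 0.19512.
Chebyshev: P(|W̄ − 82| ≥ 4.26) ≤ Var(W̄)/(4.26)² = 200/(1025·4.26²) = 0.0108.

0.0108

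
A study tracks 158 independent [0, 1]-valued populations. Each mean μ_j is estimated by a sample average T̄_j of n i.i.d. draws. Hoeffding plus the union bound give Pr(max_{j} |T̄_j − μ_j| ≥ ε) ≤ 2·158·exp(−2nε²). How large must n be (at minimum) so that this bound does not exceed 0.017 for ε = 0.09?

607

Need 2·158·exp(−2nε²) ≤ 0.017, i.e. exp(−2nε²) ≤ 0.017/316.
So 2nε² ≥ ln(316/0.017) = 9.830284.
Hence n ≥ 9.830284/(2·0.09²) = 606.808.
The smallest integer n is 607.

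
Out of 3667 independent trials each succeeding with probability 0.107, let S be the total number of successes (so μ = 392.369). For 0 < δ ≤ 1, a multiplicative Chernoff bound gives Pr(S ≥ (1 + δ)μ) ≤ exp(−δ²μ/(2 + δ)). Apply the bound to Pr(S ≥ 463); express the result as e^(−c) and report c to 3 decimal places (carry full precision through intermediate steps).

5.832

Write 463 = (1 + δ)μ, so δ = 463/392.369 − 1 = 0.1800117…
Then the exponent is δ²μ/(2 + δ) = (463 − μ)² / (μ·(2 + δ)) = 5.832264.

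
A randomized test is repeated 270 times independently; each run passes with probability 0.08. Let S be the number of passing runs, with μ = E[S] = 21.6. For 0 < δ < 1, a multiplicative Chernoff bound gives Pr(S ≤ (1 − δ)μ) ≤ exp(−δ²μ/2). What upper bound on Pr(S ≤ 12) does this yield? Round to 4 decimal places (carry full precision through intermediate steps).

0.1184

Write 12 = (1 − δ)μ, so δ = 1 − 12/21.6 = 0.4444444…
Then the exponent is δ²μ/2 = (μ − 12)²/(2μ) = 2.133333.
Bound = exp(−2.133333) = 0.11844.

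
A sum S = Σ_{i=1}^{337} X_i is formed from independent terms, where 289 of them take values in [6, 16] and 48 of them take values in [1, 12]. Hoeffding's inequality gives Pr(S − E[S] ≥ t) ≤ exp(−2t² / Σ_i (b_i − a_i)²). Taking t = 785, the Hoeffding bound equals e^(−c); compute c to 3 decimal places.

Σ(b_i − a_i)² = 289·10² + 48·11² = 34708.
c = 2t² / 34708 = 2·785² / 34708 = 35.5091.

35.509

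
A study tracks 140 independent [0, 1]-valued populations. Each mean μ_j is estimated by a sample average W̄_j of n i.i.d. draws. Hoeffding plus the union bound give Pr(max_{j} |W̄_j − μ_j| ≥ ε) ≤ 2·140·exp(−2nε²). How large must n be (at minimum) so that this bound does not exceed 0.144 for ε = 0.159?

150

Need 2·140·exp(−2nε²) ≤ 0.144, i.e. exp(−2nε²) ≤ 0.144/280.
So 2nε² ≥ ln(280/0.144) = 7.572732.
Hence n ≥ 7.572732/(2·0.159²) = 149.771.
The smallest integer n is 150.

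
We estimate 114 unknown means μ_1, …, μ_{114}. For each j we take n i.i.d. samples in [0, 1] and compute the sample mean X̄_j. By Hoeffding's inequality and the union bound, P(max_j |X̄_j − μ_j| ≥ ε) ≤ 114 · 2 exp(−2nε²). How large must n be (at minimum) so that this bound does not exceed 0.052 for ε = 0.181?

Need 2·114·exp(−2nε²) ≤ 0.052, i.e. exp(−2nε²) ≤ 0.052/228.
So 2nε² ≥ ln(228/0.052) = 8.385857.
Hence n ≥ 8.385857/(2·0.181²) = 127.985.
The smallest integer n is 128.

128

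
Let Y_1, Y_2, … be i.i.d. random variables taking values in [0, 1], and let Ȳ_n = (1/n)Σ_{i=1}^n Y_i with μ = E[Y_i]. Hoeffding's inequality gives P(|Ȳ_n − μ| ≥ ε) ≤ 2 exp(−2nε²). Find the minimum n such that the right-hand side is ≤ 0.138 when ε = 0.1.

134

Require 2·exp(−2nε²) ≤ 0.138, i.e. 2nε² ≥ ln(2/0.138) = 2.673649.
So n ≥ 2.673649 / (2·0.1²) = 133.682.
The smallest integer n is 134.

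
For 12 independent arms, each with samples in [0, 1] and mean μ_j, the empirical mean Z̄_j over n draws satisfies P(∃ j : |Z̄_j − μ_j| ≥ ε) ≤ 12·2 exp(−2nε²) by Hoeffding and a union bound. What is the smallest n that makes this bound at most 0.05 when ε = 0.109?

260

Need 2·12·exp(−2nε²) ≤ 0.05, i.e. exp(−2nε²) ≤ 0.05/24.
So 2nε² ≥ ln(24/0.05) = 6.173786.
Hence n ≥ 6.173786/(2·0.109²) = 259.818.
The smallest integer n is 260.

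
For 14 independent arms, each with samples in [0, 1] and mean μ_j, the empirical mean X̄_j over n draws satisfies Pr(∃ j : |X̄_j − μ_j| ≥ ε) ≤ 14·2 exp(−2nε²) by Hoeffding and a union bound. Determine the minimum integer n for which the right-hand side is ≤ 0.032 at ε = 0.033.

3111

Need 2·14·exp(−2nε²) ≤ 0.032, i.e. exp(−2nε²) ≤ 0.032/28.
So 2nε² ≥ ln(28/0.032) = 6.774224.
Hence n ≥ 6.774224/(2·0.033²) = 3110.296.
The smallest integer n is 3111.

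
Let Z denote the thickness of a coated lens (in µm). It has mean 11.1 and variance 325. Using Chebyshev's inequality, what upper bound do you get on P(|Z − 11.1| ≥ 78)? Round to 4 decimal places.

0.0534

Chebyshev: P(|Z − μ| ≥ t) ≤ Var(Z)/t².
Bound = 325 / 6084 = 0.0534.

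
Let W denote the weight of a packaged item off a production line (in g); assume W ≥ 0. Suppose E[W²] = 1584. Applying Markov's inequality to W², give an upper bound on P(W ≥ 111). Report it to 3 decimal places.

0.129

Since W ≥ 0, the event {W ≥ 111} is the same as {W² ≥ 12321}.
Markov's inequality applied to W² gives P(W² ≥ 12321) ≤ E[W²]/12321 = 1584/12321 = 0.1286.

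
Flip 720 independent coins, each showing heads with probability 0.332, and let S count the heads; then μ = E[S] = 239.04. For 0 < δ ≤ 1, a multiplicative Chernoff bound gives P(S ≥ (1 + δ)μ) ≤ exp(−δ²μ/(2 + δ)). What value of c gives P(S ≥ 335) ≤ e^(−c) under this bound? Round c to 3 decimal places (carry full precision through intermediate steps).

16.041

Write 335 = (1 + δ)μ, so δ = 335/239.04 − 1 = 0.4014391…
Then the exponent is δ²μ/(2 + δ) = (335 − μ)² / (μ·(2 + δ)) = 16.041254.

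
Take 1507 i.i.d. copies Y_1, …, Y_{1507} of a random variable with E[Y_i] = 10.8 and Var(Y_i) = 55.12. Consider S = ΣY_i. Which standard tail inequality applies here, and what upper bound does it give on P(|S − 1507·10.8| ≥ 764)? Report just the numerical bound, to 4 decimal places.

With mean and variance of each term known, Chebyshev's inequality bounds the deviation of the sum (or sample mean).
Var(S) = n·Var(Y_i) = 1507·55.12 = 83065.84.
Chebyshev: P(|S − 1507·10.8| ≥ 764) ≤ Var(S)/764² = 83065.84/583696 = 0.1423.

0.1423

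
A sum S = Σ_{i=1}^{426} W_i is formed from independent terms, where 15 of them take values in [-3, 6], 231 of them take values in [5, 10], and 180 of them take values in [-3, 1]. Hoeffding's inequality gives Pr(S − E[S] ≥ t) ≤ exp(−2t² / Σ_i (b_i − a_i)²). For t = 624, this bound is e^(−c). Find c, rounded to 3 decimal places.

78.901

Σ(b_i − a_i)² = 15·9² + 231·5² + 180·4² = 9870.
c = 2t² / 9870 = 2·624² / 9870 = 78.9009.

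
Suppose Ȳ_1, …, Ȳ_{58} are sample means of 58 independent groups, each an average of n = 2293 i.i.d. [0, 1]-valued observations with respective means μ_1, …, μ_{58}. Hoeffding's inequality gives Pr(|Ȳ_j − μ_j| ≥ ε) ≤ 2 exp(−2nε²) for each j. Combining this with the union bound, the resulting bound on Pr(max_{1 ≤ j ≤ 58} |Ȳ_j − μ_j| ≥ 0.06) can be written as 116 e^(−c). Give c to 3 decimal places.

16.510

Union bound over the 58 events: Pr(max_{1 ≤ j ≤ 58} |Ȳ_j − μ_j| ≥ 0.06) ≤ 58·2·exp(−2nε²) = 116 exp(−2·2293·0.06²).
So c = 2·2293·0.06² = 16.5096.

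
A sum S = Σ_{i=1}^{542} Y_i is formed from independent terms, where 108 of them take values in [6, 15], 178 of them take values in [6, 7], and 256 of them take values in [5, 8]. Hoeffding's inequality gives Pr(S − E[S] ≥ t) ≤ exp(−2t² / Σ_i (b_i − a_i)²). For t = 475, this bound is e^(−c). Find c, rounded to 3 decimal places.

Σ(b_i − a_i)² = 108·9² + 178·1² + 256·3² = 11230.
c = 2t² / 11230 = 2·475² / 11230 = 40.1825.

40.183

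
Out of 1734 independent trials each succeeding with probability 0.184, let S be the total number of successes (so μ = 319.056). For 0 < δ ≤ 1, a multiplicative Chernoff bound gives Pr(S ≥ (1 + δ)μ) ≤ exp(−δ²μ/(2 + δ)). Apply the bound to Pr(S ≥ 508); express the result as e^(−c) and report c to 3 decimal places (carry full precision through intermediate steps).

43.165

Write 508 = (1 + δ)μ, so δ = 508/319.056 − 1 = 0.592197…
Then the exponent is δ²μ/(2 + δ) = (508 − μ)² / (μ·(2 + δ)) = 43.164955.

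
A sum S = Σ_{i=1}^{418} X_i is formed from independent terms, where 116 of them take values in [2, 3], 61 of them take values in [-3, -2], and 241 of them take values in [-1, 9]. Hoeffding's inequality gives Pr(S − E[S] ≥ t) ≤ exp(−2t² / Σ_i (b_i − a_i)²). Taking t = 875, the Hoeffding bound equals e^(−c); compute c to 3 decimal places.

Σ(b_i − a_i)² = 116·1² + 61·1² + 241·10² = 24277.
c = 2t² / 24277 = 2·875² / 24277 = 63.0741.

63.074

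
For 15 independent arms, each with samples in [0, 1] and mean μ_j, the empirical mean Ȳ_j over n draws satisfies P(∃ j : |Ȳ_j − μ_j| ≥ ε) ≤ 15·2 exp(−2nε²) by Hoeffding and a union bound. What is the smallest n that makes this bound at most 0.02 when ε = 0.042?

2073

Need 2·15·exp(−2nε²) ≤ 0.02, i.e. exp(−2nε²) ≤ 0.02/30.
So 2nε² ≥ ln(30/0.02) = 7.313220.
Hence n ≥ 7.313220/(2·0.042²) = 2072.908.
The smallest integer n is 2073.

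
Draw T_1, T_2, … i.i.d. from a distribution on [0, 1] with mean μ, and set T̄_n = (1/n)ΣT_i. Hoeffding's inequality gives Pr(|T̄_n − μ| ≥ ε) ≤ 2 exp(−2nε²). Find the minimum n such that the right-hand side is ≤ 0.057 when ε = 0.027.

Require 2·exp(−2nε²) ≤ 0.057, i.e. 2nε² ≥ ln(2/0.057) = 3.557851.
So n ≥ 3.557851 / (2·0.027²) = 2440.227.
The smallest integer n is 2441.

2441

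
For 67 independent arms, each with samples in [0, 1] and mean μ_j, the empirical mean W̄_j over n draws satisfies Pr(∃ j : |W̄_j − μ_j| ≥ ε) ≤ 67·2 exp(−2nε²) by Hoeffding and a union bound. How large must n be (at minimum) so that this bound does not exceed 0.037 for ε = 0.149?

185

Need 2·67·exp(−2nε²) ≤ 0.037, i.e. exp(−2nε²) ≤ 0.037/134.
So 2nε² ≥ ln(134/0.037) = 8.194677.
Hence n ≥ 8.194677/(2·0.149²) = 184.556.
The smallest integer n is 185.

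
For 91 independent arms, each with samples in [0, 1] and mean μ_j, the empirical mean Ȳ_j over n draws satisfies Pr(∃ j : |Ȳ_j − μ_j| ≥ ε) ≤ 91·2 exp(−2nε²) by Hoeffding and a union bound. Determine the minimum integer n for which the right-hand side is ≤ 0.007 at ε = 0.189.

143

Need 2·91·exp(−2nε²) ≤ 0.007, i.e. exp(−2nε²) ≤ 0.007/182.
So 2nε² ≥ ln(182/0.007) = 10.165852.
Hence n ≥ 10.165852/(2·0.189²) = 142.295.
The smallest integer n is 143.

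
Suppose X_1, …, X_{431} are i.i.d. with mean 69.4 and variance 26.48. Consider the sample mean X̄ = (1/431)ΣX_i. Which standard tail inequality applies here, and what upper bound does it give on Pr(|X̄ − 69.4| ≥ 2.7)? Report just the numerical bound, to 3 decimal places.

0.008

With mean and variance of each term known, Chebyshev's inequality bounds the deviation of the sum (or sample mean).
Var(X̄) = Var(X_i)/n = 26.48/431 = 0.061439.
Chebyshev: Pr(|X̄ − 69.4| ≥ 2.7) ≤ Var(X̄)/(2.7)² = 26.48/(431·2.7²) = 0.0084.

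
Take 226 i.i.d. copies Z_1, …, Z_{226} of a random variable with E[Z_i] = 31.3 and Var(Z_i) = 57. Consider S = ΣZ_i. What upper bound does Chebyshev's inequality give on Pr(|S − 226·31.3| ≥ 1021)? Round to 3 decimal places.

0.012

Var(S) = n·Var(Z_i) = 226·57 = 12882.
Chebyshev: Pr(|S − 226·31.3| ≥ 1021) ≤ Var(S)/1021² = 12882/1042441 = 0.0124.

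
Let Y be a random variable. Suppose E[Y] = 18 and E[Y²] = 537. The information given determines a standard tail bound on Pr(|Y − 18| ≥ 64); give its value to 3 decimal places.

0.052

The first two moments determine the variance, so Chebyshev's inequality is the sharpest standard bound available.
Var(Y) = E[Y²] − (E[Y])² = 537 − 324 = 213.
Chebyshev's inequality: Pr(|Y − μ| ≥ t) ≤ Var(Y)/t² = 213/4096 = 0.0520.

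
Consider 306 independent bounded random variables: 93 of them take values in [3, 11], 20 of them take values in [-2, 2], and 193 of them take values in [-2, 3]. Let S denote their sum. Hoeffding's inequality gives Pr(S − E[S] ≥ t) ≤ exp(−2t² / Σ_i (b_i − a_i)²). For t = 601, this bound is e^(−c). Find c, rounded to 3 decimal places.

65.099

Σ(b_i − a_i)² = 93·8² + 20·4² + 193·5² = 11097.
c = 2t² / 11097 = 2·601² / 11097 = 65.0989.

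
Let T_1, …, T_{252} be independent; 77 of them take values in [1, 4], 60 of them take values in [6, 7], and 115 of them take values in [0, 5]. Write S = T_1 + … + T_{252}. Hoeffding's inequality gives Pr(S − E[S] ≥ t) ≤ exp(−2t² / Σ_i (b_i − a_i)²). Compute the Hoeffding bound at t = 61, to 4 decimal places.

Σ(b_i − a_i)² = 77·3² + 60·1² + 115·5² = 3628.
Exponent = 2·61² / 3628 = 2.05127.
Bound = exp(−2.05127) = 0.12857.

0.1286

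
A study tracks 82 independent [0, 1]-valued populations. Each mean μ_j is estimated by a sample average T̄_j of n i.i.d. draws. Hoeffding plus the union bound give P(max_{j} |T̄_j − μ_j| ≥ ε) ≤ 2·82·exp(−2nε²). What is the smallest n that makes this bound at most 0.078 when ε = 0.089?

Need 2·82·exp(−2nε²) ≤ 0.078, i.e. exp(−2nε²) ≤ 0.078/164.
So 2nε² ≥ ln(164/0.078) = 7.650913.
Hence n ≥ 7.650913/(2·0.089²) = 482.951.
The smallest integer n is 483.

483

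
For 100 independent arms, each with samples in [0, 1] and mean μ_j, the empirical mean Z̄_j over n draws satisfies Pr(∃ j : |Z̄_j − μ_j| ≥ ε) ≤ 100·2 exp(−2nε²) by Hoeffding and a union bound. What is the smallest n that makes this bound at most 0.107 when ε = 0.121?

Need 2·100·exp(−2nε²) ≤ 0.107, i.e. exp(−2nε²) ≤ 0.107/200.
So 2nε² ≥ ln(200/0.107) = 7.533244.
Hence n ≥ 7.533244/(2·0.121²) = 257.265.
The smallest integer n is 258.

258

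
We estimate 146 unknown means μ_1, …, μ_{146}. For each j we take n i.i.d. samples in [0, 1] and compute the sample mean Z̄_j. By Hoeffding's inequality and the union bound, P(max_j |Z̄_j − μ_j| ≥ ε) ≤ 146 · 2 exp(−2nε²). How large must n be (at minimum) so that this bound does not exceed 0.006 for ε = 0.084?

Need 2·146·exp(−2nε²) ≤ 0.006, i.e. exp(−2nε²) ≤ 0.006/292.
So 2nε² ≥ ln(292/0.006) = 10.792750.
Hence n ≥ 10.792750/(2·0.084²) = 764.792.
The smallest integer n is 765.

765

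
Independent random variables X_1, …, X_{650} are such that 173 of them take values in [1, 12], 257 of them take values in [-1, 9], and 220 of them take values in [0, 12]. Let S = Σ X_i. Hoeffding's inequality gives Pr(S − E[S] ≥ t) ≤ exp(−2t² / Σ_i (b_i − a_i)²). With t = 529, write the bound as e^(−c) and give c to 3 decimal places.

7.147

Σ(b_i − a_i)² = 173·11² + 257·10² + 220·12² = 78313.
c = 2t² / 78313 = 2·529² / 78313 = 7.1467.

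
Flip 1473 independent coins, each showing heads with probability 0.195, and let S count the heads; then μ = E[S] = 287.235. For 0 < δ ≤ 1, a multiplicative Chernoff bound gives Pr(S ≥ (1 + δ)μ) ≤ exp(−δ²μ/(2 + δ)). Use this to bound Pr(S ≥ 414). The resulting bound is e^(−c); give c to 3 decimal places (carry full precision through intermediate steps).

22.916

Write 414 = (1 + δ)μ, so δ = 414/287.235 − 1 = 0.4413285…
Then the exponent is δ²μ/(2 + δ) = (414 − μ)² / (μ·(2 + δ)) = 22.915806.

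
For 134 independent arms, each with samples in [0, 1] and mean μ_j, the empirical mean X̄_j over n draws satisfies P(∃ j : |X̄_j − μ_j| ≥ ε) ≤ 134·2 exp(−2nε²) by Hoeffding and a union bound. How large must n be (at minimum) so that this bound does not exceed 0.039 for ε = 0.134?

Need 2·134·exp(−2nε²) ≤ 0.039, i.e. exp(−2nε²) ≤ 0.039/268.
So 2nε² ≥ ln(268/0.039) = 8.835181.
Hence n ≥ 8.835181/(2·0.134²) = 246.023.
The smallest integer n is 247.

247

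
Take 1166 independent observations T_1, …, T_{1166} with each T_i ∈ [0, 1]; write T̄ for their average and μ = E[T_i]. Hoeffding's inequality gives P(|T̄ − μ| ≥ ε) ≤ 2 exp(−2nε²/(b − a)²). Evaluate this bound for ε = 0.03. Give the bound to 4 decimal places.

0.2452

Exponent: 2nε²/(b − a)² = 2·1166·0.03² / 1² = 2.09880.
Bound = 2·exp(−2.09880) = 0.24521.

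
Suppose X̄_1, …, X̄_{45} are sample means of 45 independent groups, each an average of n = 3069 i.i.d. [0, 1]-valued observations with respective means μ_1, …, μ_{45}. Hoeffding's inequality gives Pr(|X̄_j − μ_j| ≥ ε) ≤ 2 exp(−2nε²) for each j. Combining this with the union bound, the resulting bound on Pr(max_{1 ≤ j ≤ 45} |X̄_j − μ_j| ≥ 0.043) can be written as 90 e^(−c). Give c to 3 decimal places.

Union bound over the 45 events: Pr(max_{1 ≤ j ≤ 45} |X̄_j − μ_j| ≥ 0.043) ≤ 45·2·exp(−2nε²) = 90 exp(−2·3069·0.043²).
So c = 2·3069·0.043² = 11.3492.

11.349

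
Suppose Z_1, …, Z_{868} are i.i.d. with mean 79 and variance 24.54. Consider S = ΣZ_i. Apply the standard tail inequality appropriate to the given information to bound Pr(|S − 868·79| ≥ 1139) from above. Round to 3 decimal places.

0.016

With mean and variance of each term known, Chebyshev's inequality bounds the deviation of the sum (or sample mean).
Var(S) = n·Var(Z_i) = 868·24.54 = 21300.72.
Chebyshev: Pr(|S − 868·79| ≥ 1139) ≤ Var(S)/1139² = 21300.72/1297321 = 0.0164.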